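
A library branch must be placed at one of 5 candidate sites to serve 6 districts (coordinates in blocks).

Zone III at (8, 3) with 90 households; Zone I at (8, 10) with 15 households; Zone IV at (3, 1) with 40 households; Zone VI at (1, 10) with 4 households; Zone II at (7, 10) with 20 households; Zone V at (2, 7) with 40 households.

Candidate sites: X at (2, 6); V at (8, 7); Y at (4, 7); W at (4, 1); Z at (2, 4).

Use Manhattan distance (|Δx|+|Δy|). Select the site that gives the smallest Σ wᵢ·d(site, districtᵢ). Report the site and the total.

Total weighted distance at each candidate:
  X (2, 6): total = 1440
  V (8, 7): total = 1205
  Y (4, 7): total = 1329
  W (4, 1): total = 1383
  Z (2, 4): total = 1338
Minimum is at V with total 1205 blocks.

V, total 1205 blocks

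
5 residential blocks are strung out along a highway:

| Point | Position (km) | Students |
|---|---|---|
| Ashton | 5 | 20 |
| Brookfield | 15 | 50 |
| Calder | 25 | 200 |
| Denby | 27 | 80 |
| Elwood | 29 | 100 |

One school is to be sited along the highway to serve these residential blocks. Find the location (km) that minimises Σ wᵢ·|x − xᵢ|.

x = 25

For a sum of weighted absolute distances on a line, the optimum is the weighted median (not the mean). Total weight W = 450; half-weight = 225.
Sort by position and accumulate weight:
  km 5 (Ashton, w=20) → cum 20
  km 15 (Brookfield, w=50) → cum 70
  km 25 (Calder, w=200) → cum 270  ≥ 225 → median here
  km 27 (Denby, w=80) → cum 350
  km 29 (Elwood, w=100) → cum 450
Optimal location: km 25.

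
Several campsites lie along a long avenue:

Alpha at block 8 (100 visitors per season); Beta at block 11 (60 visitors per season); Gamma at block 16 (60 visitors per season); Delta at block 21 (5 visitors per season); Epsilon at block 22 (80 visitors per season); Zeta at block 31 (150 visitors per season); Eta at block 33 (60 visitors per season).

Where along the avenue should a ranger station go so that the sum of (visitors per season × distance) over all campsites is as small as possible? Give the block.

x = 22

For a sum of weighted absolute distances on a line, the optimum is the weighted median (not the mean). Total weight W = 515; half-weight = 257.5.
Sort by position and accumulate weight:
  block 8 (Alpha, w=100) → cum 100
  block 11 (Beta, w=60) → cum 160
  block 16 (Gamma, w=60) → cum 220
  block 21 (Delta, w=5) → cum 225
  block 22 (Epsilon, w=80) → cum 305  ≥ 257.5 → median here
  block 31 (Zeta, w=150) → cum 455
  block 33 (Eta, w=60) → cum 515
Optimal location: block 22.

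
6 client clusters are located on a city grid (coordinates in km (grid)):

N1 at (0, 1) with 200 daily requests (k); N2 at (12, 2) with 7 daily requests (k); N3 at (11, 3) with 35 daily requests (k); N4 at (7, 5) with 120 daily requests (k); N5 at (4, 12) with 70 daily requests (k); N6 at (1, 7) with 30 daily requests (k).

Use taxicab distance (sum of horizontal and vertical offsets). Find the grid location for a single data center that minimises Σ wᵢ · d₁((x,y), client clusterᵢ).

(4, 3)

Manhattan distance separates: Σwᵢ(|x−xᵢ|+|y−yᵢ|) = Σwᵢ|x−xᵢ| + Σwᵢ|y−yᵢ|, so x and y are optimised independently as 1-D weighted medians.
Total weight W = 462; half = 231.
x-coordinate, sorted with cumulative weight:
  x=0 (N1, w=200) cum 200
  x=1 (N6, w=30) cum 230
  x=4 (N5, w=70) cum 300  ← median
  x=7 (N4, w=120) cum 420
  x=11 (N3, w=35) cum 455
  x=12 (N2, w=7) cum 462
⇒ x* = 4
y-coordinate, sorted with cumulative weight:
  y=1 (N1, w=200) cum 200
  y=2 (N2, w=7) cum 207
  y=3 (N3, w=35) cum 242  ← median
  y=5 (N4, w=120) cum 362
  y=7 (N6, w=30) cum 392
  y=12 (N5, w=70) cum 462
⇒ y* = 3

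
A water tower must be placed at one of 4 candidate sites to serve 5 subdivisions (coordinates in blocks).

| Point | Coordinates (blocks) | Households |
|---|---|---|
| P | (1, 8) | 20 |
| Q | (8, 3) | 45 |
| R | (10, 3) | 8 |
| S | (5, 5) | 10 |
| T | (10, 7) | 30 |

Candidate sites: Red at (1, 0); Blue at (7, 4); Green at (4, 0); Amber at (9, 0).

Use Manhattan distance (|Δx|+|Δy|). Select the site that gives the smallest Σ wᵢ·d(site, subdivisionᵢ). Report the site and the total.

Blue, total 532 blocks

Total weighted distance at each candidate:
  Red (1, 0): total = 1276
  Blue (7, 4): total = 532
  Green (4, 0): total = 1057
  Amber (9, 0): total = 862
Minimum is at Blue with total 532 blocks.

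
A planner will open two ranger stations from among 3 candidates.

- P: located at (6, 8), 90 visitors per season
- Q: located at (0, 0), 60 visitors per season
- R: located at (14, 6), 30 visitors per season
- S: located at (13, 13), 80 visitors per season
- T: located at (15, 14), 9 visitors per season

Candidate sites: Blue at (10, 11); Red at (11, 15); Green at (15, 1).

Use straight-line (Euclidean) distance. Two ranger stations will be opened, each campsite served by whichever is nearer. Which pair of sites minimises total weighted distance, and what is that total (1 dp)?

Evaluate every pair (each demand assigned to the nearer of the two):
  {Blue, Red}: total = 1797.4
  {Blue, Green}: total = 1835.9
  {Red, Green}: total = 2092.6
Best pair: {Blue, Red} with total 1797.4.

{Blue, Red}, total 1797.4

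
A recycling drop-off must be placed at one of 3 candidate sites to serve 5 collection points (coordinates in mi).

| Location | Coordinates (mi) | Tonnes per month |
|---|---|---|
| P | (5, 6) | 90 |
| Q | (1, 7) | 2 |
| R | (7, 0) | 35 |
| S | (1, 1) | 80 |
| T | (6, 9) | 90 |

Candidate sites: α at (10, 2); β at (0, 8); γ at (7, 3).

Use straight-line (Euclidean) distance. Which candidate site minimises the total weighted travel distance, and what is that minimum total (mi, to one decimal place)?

γ, total 1497.3 mi

Total weighted distance at each candidate:
  α (10, 2): total = 2173.1
  β (0, 8): total = 1972.7
  γ (7, 3): total = 1497.3
Minimum is at γ with total 1497.3 mi.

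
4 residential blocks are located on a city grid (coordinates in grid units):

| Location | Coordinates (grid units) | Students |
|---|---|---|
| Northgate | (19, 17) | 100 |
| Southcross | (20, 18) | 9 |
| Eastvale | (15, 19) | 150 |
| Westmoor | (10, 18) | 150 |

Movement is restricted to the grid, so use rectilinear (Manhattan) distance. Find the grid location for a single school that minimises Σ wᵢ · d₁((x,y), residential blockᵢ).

(15, 18)

Manhattan distance separates: Σwᵢ(|x−xᵢ|+|y−yᵢ|) = Σwᵢ|x−xᵢ| + Σwᵢ|y−yᵢ|, so x and y are optimised independently as 1-D weighted medians.
Total weight W = 409; half = 204.5.
x-coordinate, sorted with cumulative weight:
  x=10 (Westmoor, w=150) cum 150
  x=15 (Eastvale, w=150) cum 300  ← median
  x=19 (Northgate, w=100) cum 400
  x=20 (Southcross, w=9) cum 409
⇒ x* = 15
y-coordinate, sorted with cumulative weight:
  y=17 (Northgate, w=100) cum 100
  y=18 (Southcross, w=9) cum 109
  y=18 (Westmoor, w=150) cum 259  ← median
  y=19 (Eastvale, w=150) cum 409
⇒ y* = 18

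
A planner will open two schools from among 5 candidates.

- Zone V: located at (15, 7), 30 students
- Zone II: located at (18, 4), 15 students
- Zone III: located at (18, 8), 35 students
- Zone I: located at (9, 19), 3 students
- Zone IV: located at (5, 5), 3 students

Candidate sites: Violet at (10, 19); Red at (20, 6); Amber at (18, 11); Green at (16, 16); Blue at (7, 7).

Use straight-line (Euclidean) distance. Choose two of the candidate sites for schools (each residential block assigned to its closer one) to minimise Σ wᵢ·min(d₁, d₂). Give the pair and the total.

{Red, Blue}, total 339.4

Evaluate every pair (each demand assigned to the nearer of the two):
  {Red, Blue}: total = 339.4
  {Violet, Red}: total = 342.0
  {Red, Green}: total = 362.3
  {Red, Amber}: total = 370.5
  {Amber, Blue}: total = 404.6
  {Violet, Amber}: total = 406.0
  {Amber, Green}: total = 425.8
  {Green, Blue}: total = 731.0
  {Violet, Green}: total = 790.4
  {Violet, Blue}: total = 809.1
Best pair: {Red, Blue} with total 339.4.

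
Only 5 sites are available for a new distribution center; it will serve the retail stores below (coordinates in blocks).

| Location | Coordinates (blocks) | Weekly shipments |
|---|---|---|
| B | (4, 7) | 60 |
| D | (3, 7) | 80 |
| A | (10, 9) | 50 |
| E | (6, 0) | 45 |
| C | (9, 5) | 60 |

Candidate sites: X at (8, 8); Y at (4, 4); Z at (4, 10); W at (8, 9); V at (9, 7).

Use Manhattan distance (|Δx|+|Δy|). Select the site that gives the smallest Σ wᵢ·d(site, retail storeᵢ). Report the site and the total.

V, total 1500 blocks

Total weighted distance at each candidate:
  X (8, 8): total = 1620
  Y (4, 4): total = 1680
  Z (4, 10): total = 1990
  W (8, 9): total = 1815
  V (9, 7): total = 1500
Minimum is at V with total 1500 blocks.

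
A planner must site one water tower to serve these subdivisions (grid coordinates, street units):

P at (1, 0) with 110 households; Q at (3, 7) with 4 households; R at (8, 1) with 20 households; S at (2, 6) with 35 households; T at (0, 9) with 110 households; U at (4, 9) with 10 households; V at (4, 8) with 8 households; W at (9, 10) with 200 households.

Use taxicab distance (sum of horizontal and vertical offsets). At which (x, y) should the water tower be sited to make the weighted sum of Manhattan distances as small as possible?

Manhattan distance separates: Σwᵢ(|x−xᵢ|+|y−yᵢ|) = Σwᵢ|x−xᵢ| + Σwᵢ|y−yᵢ|, so x and y are optimised independently as 1-D weighted medians.
Total weight W = 497; half = 248.5.
x-coordinate, sorted with cumulative weight:
  x=0 (T, w=110) cum 110
  x=1 (P, w=110) cum 220
  x=2 (S, w=35) cum 255  ← median
  x=3 (Q, w=4) cum 259
  x=4 (U, w=10) cum 269
  x=4 (V, w=8) cum 277
  x=8 (R, w=20) cum 297
  x=9 (W, w=200) cum 497
⇒ x* = 2
y-coordinate, sorted with cumulative weight:
  y=0 (P, w=110) cum 110
  y=1 (R, w=20) cum 130
  y=6 (S, w=35) cum 165
  y=7 (Q, w=4) cum 169
  y=8 (V, w=8) cum 177
  y=9 (T, w=110) cum 287  ← median
  y=9 (U, w=10) cum 297
  y=10 (W, w=200) cum 497
⇒ y* = 9

(2, 9)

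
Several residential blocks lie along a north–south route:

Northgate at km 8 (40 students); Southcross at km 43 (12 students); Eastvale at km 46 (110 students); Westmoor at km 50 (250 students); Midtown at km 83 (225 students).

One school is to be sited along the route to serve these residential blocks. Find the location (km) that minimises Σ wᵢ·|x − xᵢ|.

x = 50

For a sum of weighted absolute distances on a line, the optimum is the weighted median (not the mean). Total weight W = 637; half-weight = 318.5.
Sort by position and accumulate weight:
  km 8 (Northgate, w=40) → cum 40
  km 43 (Southcross, w=12) → cum 52
  km 46 (Eastvale, w=110) → cum 162
  km 50 (Westmoor, w=250) → cum 412  ≥ 318.5 → median here
  km 83 (Midtown, w=225) → cum 637
Optimal location: km 50.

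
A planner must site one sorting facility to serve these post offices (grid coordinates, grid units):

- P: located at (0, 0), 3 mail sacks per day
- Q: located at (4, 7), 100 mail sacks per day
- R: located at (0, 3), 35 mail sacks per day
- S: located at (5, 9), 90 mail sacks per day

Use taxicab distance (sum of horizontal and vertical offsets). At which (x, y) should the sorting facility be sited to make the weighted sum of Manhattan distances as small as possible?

Manhattan distance separates: Σwᵢ(|x−xᵢ|+|y−yᵢ|) = Σwᵢ|x−xᵢ| + Σwᵢ|y−yᵢ|, so x and y are optimised independently as 1-D weighted medians.
Total weight W = 228; half = 114.
x-coordinate, sorted with cumulative weight:
  x=0 (P, w=3) cum 3
  x=0 (R, w=35) cum 38
  x=4 (Q, w=100) cum 138  ← median
  x=5 (S, w=90) cum 228
⇒ x* = 4
y-coordinate, sorted with cumulative weight:
  y=0 (P, w=3) cum 3
  y=3 (R, w=35) cum 38
  y=7 (Q, w=100) cum 138  ← median
  y=9 (S, w=90) cum 228
⇒ y* = 7

(4, 7)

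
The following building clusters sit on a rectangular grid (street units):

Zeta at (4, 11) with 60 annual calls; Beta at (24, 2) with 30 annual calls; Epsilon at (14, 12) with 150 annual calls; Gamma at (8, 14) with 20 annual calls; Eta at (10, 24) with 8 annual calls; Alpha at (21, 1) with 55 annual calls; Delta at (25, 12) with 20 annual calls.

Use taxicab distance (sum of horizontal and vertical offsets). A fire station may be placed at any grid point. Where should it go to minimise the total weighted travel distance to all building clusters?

Manhattan distance separates: Σwᵢ(|x−xᵢ|+|y−yᵢ|) = Σwᵢ|x−xᵢ| + Σwᵢ|y−yᵢ|, so x and y are optimised independently as 1-D weighted medians.
Total weight W = 343; half = 171.5.
x-coordinate, sorted with cumulative weight:
  x=4 (Zeta, w=60) cum 60
  x=8 (Gamma, w=20) cum 80
  x=10 (Eta, w=8) cum 88
  x=14 (Epsilon, w=150) cum 238  ← median
  x=21 (Alpha, w=55) cum 293
  x=24 (Beta, w=30) cum 323
  x=25 (Delta, w=20) cum 343
⇒ x* = 14
y-coordinate, sorted with cumulative weight:
  y=1 (Alpha, w=55) cum 55
  y=2 (Beta, w=30) cum 85
  y=11 (Zeta, w=60) cum 145
  y=12 (Epsilon, w=150) cum 295  ← median
  y=12 (Delta, w=20) cum 315
  y=14 (Gamma, w=20) cum 335
  y=24 (Eta, w=8) cum 343
⇒ y* = 12

(14, 12)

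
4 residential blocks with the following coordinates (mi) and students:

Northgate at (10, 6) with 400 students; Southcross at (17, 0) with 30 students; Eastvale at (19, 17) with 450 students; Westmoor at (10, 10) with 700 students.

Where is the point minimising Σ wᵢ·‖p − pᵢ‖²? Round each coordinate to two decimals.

(12.70, 10.79)

The minimiser of Σwᵢ‖p−pᵢ‖² is the weighted centroid p* = (Σwᵢpᵢ)/(Σwᵢ).
Σwᵢ = 1580.
Σwᵢxᵢ = 400·10 + 30·17 + 450·19 + 700·10 = 20060.
Σwᵢyᵢ = 400·6 + 30·0 + 450·17 + 700·10 = 17050.
x* = 20060/1580 = 12.70, y* = 17050/1580 = 10.79.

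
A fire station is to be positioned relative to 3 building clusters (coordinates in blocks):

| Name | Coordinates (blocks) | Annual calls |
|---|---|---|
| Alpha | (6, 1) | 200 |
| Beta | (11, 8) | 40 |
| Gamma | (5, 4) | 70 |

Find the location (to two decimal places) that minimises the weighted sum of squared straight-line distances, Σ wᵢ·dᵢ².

(6.42, 2.58)

The minimiser of Σwᵢ‖p−pᵢ‖² is the weighted centroid p* = (Σwᵢpᵢ)/(Σwᵢ).
Σwᵢ = 310.
Σwᵢxᵢ = 200·6 + 40·11 + 70·5 = 1990.
Σwᵢyᵢ = 200·1 + 40·8 + 70·4 = 800.
x* = 1990/310 = 6.42, y* = 800/310 = 2.58.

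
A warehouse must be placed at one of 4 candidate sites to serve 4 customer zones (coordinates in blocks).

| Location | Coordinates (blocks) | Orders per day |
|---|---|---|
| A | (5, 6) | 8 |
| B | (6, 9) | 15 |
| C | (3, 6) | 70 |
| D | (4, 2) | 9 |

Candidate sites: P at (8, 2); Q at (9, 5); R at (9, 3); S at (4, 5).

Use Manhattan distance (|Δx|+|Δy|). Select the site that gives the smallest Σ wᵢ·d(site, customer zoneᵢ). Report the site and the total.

S, total 273 blocks

Total weighted distance at each candidate:
  P (8, 2): total = 857
  Q (9, 5): total = 707
  R (9, 3): total = 875
  S (4, 5): total = 273
Minimum is at S with total 273 blocks.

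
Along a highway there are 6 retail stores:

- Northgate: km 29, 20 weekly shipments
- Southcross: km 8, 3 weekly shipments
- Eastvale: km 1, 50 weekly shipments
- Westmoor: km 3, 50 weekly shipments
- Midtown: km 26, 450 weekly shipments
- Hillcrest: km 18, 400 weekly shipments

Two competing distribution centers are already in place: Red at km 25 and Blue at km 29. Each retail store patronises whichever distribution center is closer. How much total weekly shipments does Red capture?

953

The indifferent point is the midpoint (25+29)/2 = 27; retail stores left of it (closer to Red at 25) go to Red, those right go to Blue.
  Eastvale at 1 (w=50) → Red
  Westmoor at 3 (w=50) → Red
  Southcross at 8 (w=3) → Red
  Hillcrest at 18 (w=400) → Red
  Midtown at 26 (w=450) → Red
  Northgate at 29 (w=20) → Blue
Red captures 953; Blue captures 20.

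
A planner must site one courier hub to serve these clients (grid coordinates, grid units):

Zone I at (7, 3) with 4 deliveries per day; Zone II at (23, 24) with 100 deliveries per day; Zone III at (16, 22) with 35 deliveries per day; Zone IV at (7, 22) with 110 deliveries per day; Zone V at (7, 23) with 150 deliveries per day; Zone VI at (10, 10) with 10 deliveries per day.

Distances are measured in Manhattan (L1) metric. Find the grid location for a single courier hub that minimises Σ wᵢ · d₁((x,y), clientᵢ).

(7, 23)

Manhattan distance separates: Σwᵢ(|x−xᵢ|+|y−yᵢ|) = Σwᵢ|x−xᵢ| + Σwᵢ|y−yᵢ|, so x and y are optimised independently as 1-D weighted medians.
Total weight W = 409; half = 204.5.
x-coordinate, sorted with cumulative weight:
  x=7 (Zone I, w=4) cum 4
  x=7 (Zone IV, w=110) cum 114
  x=7 (Zone V, w=150) cum 264  ← median
  x=10 (Zone VI, w=10) cum 274
  x=16 (Zone III, w=35) cum 309
  x=23 (Zone II, w=100) cum 409
⇒ x* = 7
y-coordinate, sorted with cumulative weight:
  y=3 (Zone I, w=4) cum 4
  y=10 (Zone VI, w=10) cum 14
  y=22 (Zone III, w=35) cum 49
  y=22 (Zone IV, w=110) cum 159
  y=23 (Zone V, w=150) cum 309  ← median
  y=24 (Zone II, w=100) cum 409
⇒ y* = 23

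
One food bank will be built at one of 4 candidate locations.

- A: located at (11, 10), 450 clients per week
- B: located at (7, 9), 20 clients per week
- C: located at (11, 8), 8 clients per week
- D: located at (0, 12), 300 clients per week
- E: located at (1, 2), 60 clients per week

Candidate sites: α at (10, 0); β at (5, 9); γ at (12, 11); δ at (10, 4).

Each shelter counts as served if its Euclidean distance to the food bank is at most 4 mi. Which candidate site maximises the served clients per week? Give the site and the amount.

γ, covering 458

Coverage radius r = 4 mi; a point is covered iff (Δx)²+(Δy)² ≤ 4² = 16.
  α (10, 0): covers {none} → 0
  β (5, 9): covers {B} → 20
  γ (12, 11): covers {A, C} → 458
  δ (10, 4): covers {none} → 0
Maximum coverage at γ: 458 clients per week.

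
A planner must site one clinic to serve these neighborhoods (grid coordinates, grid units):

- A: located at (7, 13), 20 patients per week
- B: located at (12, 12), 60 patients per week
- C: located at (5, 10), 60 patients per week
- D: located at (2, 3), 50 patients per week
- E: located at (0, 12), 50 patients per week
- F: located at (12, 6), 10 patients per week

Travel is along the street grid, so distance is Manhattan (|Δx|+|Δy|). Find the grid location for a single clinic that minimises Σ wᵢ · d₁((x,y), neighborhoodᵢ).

Manhattan distance separates: Σwᵢ(|x−xᵢ|+|y−yᵢ|) = Σwᵢ|x−xᵢ| + Σwᵢ|y−yᵢ|, so x and y are optimised independently as 1-D weighted medians.
Total weight W = 250; half = 125.
x-coordinate, sorted with cumulative weight:
  x=0 (E, w=50) cum 50
  x=2 (D, w=50) cum 100
  x=5 (C, w=60) cum 160  ← median
  x=7 (A, w=20) cum 180
  x=12 (B, w=60) cum 240
  x=12 (F, w=10) cum 250
⇒ x* = 5
y-coordinate, sorted with cumulative weight:
  y=3 (D, w=50) cum 50
  y=6 (F, w=10) cum 60
  y=10 (C, w=60) cum 120
  y=12 (B, w=60) cum 180  ← median
  y=12 (E, w=50) cum 230
  y=13 (A, w=20) cum 250
⇒ y* = 12

(5, 12)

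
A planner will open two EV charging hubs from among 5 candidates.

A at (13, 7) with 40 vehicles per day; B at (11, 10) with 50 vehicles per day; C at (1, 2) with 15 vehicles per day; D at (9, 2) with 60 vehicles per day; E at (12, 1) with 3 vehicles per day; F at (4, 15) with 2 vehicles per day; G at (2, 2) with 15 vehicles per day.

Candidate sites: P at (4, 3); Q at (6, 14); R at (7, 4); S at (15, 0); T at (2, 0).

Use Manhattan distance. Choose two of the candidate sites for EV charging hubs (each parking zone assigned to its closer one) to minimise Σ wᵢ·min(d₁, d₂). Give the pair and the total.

Evaluate every pair (each demand assigned to the nearer of the two):
  {R, T}: total = 1227
  {P, R}: total = 1253
  {Q, R}: total = 1305
  {R, S}: total = 1365
  {P, Q}: total = 1471
  {P, S}: total = 1561
  {S, T}: total = 1661
  {Q, T}: total = 1664
  {P, T}: total = 1709
  {Q, S}: total = 1773
Best pair: {R, T} with total 1227.

{R, T}, total 1227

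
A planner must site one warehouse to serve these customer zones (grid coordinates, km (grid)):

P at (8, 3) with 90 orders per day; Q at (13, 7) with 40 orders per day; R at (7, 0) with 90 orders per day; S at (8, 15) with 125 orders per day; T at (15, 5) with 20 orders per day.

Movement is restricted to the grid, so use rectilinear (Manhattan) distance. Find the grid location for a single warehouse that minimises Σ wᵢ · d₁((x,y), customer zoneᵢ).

(8, 5)

Manhattan distance separates: Σwᵢ(|x−xᵢ|+|y−yᵢ|) = Σwᵢ|x−xᵢ| + Σwᵢ|y−yᵢ|, so x and y are optimised independently as 1-D weighted medians.
Total weight W = 365; half = 182.5.
x-coordinate, sorted with cumulative weight:
  x=7 (R, w=90) cum 90
  x=8 (P, w=90) cum 180
  x=8 (S, w=125) cum 305  ← median
  x=13 (Q, w=40) cum 345
  x=15 (T, w=20) cum 365
⇒ x* = 8
y-coordinate, sorted with cumulative weight:
  y=0 (R, w=90) cum 90
  y=3 (P, w=90) cum 180
  y=5 (T, w=20) cum 200  ← median
  y=7 (Q, w=40) cum 240
  y=15 (S, w=125) cum 365
⇒ y* = 5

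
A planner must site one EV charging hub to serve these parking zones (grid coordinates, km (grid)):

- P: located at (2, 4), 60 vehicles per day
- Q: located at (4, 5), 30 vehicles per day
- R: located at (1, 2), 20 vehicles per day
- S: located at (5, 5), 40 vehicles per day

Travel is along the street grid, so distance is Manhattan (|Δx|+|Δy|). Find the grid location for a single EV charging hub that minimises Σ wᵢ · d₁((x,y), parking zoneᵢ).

(2, 4)

Manhattan distance separates: Σwᵢ(|x−xᵢ|+|y−yᵢ|) = Σwᵢ|x−xᵢ| + Σwᵢ|y−yᵢ|, so x and y are optimised independently as 1-D weighted medians.
Total weight W = 150; half = 75.
x-coordinate, sorted with cumulative weight:
  x=1 (R, w=20) cum 20
  x=2 (P, w=60) cum 80  ← median
  x=4 (Q, w=30) cum 110
  x=5 (S, w=40) cum 150
⇒ x* = 2
y-coordinate, sorted with cumulative weight:
  y=2 (R, w=20) cum 20
  y=4 (P, w=60) cum 80  ← median
  y=5 (Q, w=30) cum 110
  y=5 (S, w=40) cum 150
⇒ y* = 4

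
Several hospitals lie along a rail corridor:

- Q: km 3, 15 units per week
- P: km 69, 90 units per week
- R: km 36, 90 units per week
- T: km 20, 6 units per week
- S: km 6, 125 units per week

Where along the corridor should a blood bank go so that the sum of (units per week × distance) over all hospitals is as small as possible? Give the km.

x = 36

For a sum of weighted absolute distances on a line, the optimum is the weighted median (not the mean). Total weight W = 326; half-weight = 163.
Sort by position and accumulate weight:
  km 3 (Q, w=15) → cum 15
  km 6 (S, w=125) → cum 140
  km 20 (T, w=6) → cum 146
  km 36 (R, w=90) → cum 236  ≥ 163 → median here
  km 69 (P, w=90) → cum 326
Optimal location: km 36.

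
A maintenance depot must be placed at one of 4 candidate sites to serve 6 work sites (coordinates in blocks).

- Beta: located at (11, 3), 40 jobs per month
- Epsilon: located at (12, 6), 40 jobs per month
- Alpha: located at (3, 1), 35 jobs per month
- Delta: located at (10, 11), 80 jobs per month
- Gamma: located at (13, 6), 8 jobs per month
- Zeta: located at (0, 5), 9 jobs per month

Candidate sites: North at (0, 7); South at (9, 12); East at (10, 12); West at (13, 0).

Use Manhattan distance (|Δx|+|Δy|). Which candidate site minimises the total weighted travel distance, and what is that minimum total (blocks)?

East, total 1655 blocks

Total weighted distance at each candidate:
  North (0, 7): total = 2685
  South (9, 12): total = 1779
  East (10, 12): total = 1655
  West (13, 0): total = 2195
Minimum is at East with total 1655 blocks.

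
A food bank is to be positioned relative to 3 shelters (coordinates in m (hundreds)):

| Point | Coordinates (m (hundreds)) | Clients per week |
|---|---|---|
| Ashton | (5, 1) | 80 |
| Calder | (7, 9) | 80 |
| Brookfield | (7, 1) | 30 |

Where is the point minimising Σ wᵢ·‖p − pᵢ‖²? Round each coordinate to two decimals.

The minimiser of Σwᵢ‖p−pᵢ‖² is the weighted centroid p* = (Σwᵢpᵢ)/(Σwᵢ).
Σwᵢ = 190.
Σwᵢxᵢ = 80·5 + 80·7 + 30·7 = 1170.
Σwᵢyᵢ = 80·1 + 80·9 + 30·1 = 830.
x* = 1170/190 = 6.16, y* = 830/190 = 4.37.

(6.16, 4.37)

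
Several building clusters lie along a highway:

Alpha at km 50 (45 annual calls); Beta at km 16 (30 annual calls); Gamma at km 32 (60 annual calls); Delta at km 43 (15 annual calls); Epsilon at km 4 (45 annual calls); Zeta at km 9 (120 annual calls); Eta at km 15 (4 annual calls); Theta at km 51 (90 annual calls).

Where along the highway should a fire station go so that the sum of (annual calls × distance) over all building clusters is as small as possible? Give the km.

x = 32

For a sum of weighted absolute distances on a line, the optimum is the weighted median (not the mean). Total weight W = 409; half-weight = 204.5.
Sort by position and accumulate weight:
  km 4 (Epsilon, w=45) → cum 45
  km 9 (Zeta, w=120) → cum 165
  km 15 (Eta, w=4) → cum 169
  km 16 (Beta, w=30) → cum 199
  km 32 (Gamma, w=60) → cum 259  ≥ 204.5 → median here
  km 43 (Delta, w=15) → cum 274
  km 50 (Alpha, w=45) → cum 319
  km 51 (Theta, w=90) → cum 409
Optimal location: km 32.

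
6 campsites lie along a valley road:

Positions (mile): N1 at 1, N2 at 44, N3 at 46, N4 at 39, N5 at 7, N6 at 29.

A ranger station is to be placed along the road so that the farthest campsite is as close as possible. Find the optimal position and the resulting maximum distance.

location 23.5, max distance 22.5

The 1-center on a line is the midpoint of the two extreme points: leftmost at 1, rightmost at 46.
Optimal location = (1 + 46)/2 = 23.5; maximum distance = (46 − 1)/2 = 22.5.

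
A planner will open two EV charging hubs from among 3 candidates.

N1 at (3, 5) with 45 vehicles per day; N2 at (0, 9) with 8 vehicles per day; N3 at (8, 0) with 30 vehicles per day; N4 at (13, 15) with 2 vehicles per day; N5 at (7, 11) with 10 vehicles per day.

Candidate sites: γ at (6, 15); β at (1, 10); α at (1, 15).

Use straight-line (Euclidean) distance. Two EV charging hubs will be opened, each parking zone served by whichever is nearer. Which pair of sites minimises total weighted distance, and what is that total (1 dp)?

{γ, β}, total 675.1

Evaluate every pair (each demand assigned to the nearer of the two):
  {γ, β}: total = 675.1
  {β, α}: total = 704.7
  {γ, α}: total = 1016.8
Best pair: {γ, β} with total 675.1.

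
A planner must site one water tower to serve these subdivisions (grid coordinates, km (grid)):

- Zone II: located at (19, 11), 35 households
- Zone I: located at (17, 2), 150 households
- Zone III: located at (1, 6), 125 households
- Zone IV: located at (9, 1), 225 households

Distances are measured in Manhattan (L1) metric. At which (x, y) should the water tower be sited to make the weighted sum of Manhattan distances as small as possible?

(9, 2)

Manhattan distance separates: Σwᵢ(|x−xᵢ|+|y−yᵢ|) = Σwᵢ|x−xᵢ| + Σwᵢ|y−yᵢ|, so x and y are optimised independently as 1-D weighted medians.
Total weight W = 535; half = 267.5.
x-coordinate, sorted with cumulative weight:
  x=1 (Zone III, w=125) cum 125
  x=9 (Zone IV, w=225) cum 350  ← median
  x=17 (Zone I, w=150) cum 500
  x=19 (Zone II, w=35) cum 535
⇒ x* = 9
y-coordinate, sorted with cumulative weight:
  y=1 (Zone IV, w=225) cum 225
  y=2 (Zone I, w=150) cum 375  ← median
  y=6 (Zone III, w=125) cum 500
  y=11 (Zone II, w=35) cum 535
⇒ y* = 2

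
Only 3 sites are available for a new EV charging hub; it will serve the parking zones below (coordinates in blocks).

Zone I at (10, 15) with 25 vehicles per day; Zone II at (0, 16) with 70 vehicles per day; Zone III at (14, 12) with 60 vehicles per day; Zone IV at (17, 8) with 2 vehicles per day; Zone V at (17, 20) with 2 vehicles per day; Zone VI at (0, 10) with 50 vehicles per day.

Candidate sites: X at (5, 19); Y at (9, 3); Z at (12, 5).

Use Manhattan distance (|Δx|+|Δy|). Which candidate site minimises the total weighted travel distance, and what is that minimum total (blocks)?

X, total 2517 blocks

Total weighted distance at each candidate:
  X (5, 19): total = 2517
  Y (9, 3): total = 3581
  Z (12, 5): total = 3356
Minimum is at X with total 2517 blocks.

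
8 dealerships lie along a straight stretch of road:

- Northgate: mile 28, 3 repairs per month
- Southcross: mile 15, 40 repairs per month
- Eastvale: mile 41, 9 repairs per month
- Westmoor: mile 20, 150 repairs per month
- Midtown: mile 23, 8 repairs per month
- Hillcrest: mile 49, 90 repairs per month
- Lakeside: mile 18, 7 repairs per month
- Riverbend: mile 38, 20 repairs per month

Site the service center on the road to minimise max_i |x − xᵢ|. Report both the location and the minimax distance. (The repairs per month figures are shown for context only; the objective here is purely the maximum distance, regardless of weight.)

location 32, max distance 17

The 1-center on a line is the midpoint of the two extreme points: leftmost at 15, rightmost at 49.
Optimal location = (15 + 49)/2 = 32; maximum distance = (49 − 15)/2 = 17.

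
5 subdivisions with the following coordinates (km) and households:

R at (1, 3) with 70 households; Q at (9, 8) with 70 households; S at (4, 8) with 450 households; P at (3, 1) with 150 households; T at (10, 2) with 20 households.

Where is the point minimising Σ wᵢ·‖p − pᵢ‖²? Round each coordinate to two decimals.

(4.14, 6.00)

The minimiser of Σwᵢ‖p−pᵢ‖² is the weighted centroid p* = (Σwᵢpᵢ)/(Σwᵢ).
Σwᵢ = 760.
Σwᵢxᵢ = 70·1 + 70·9 + 450·4 + 150·3 + 20·10 = 3150.
Σwᵢyᵢ = 70·3 + 70·8 + 450·8 + 150·1 + 20·2 = 4560.
x* = 3150/760 = 4.14, y* = 4560/760 = 6.00.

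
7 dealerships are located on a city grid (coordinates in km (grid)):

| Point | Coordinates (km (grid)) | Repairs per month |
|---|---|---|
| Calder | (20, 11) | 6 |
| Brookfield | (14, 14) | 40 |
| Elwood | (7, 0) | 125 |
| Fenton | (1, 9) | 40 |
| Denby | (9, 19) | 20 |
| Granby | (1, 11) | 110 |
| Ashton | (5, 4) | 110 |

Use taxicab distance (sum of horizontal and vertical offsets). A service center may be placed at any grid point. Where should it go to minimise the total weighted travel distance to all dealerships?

Manhattan distance separates: Σwᵢ(|x−xᵢ|+|y−yᵢ|) = Σwᵢ|x−xᵢ| + Σwᵢ|y−yᵢ|, so x and y are optimised independently as 1-D weighted medians.
Total weight W = 451; half = 225.5.
x-coordinate, sorted with cumulative weight:
  x=1 (Fenton, w=40) cum 40
  x=1 (Granby, w=110) cum 150
  x=5 (Ashton, w=110) cum 260  ← median
  x=7 (Elwood, w=125) cum 385
  x=9 (Denby, w=20) cum 405
  x=14 (Brookfield, w=40) cum 445
  x=20 (Calder, w=6) cum 451
⇒ x* = 5
y-coordinate, sorted with cumulative weight:
  y=0 (Elwood, w=125) cum 125
  y=4 (Ashton, w=110) cum 235  ← median
  y=9 (Fenton, w=40) cum 275
  y=11 (Calder, w=6) cum 281
  y=11 (Granby, w=110) cum 391
  y=14 (Brookfield, w=40) cum 431
  y=19 (Denby, w=20) cum 451
⇒ y* = 4

(5, 4)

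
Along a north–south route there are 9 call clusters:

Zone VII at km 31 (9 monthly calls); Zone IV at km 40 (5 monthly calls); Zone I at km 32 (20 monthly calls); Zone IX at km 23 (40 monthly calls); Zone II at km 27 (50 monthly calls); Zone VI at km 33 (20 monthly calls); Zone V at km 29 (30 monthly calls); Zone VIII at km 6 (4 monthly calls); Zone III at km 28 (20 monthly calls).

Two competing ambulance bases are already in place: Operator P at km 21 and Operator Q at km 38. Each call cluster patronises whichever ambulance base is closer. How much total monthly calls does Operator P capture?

The indifferent point is the midpoint (21+38)/2 = 29.5; call clusters left of it (closer to Operator P at 21) go to Operator P, those right go to Operator Q.
  Zone VIII at 6 (w=4) → Operator P
  Zone IX at 23 (w=40) → Operator P
  Zone II at 27 (w=50) → Operator P
  Zone III at 28 (w=20) → Operator P
  Zone V at 29 (w=30) → Operator P
  Zone VII at 31 (w=9) → Operator Q
  Zone I at 32 (w=20) → Operator Q
  Zone VI at 33 (w=20) → Operator Q
  Zone IV at 40 (w=5) → Operator Q
Operator P captures 144; Operator Q captures 54.

144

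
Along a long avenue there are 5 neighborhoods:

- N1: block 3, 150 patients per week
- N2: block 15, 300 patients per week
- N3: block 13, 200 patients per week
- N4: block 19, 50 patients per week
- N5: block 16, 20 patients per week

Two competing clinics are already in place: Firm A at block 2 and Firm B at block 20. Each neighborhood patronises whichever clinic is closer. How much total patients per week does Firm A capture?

150

The indifferent point is the midpoint (2+20)/2 = 11; neighborhoods left of it (closer to Firm A at 2) go to Firm A, those right go to Firm B.
  N1 at 3 (w=150) → Firm A
  N3 at 13 (w=200) → Firm B
  N2 at 15 (w=300) → Firm B
  N5 at 16 (w=20) → Firm B
  N4 at 19 (w=50) → Firm B
Firm A captures 150; Firm B captures 570.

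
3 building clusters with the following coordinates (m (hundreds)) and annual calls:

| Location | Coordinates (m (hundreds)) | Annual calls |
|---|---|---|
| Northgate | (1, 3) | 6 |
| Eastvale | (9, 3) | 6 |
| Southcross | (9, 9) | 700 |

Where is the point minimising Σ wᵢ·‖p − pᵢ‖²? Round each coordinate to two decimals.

The minimiser of Σwᵢ‖p−pᵢ‖² is the weighted centroid p* = (Σwᵢpᵢ)/(Σwᵢ).
Σwᵢ = 712.
Σwᵢxᵢ = 6·1 + 6·9 + 700·9 = 6360.
Σwᵢyᵢ = 6·3 + 6·3 + 700·9 = 6336.
x* = 6360/712 = 8.93, y* = 6336/712 = 8.90.

(8.93, 8.90)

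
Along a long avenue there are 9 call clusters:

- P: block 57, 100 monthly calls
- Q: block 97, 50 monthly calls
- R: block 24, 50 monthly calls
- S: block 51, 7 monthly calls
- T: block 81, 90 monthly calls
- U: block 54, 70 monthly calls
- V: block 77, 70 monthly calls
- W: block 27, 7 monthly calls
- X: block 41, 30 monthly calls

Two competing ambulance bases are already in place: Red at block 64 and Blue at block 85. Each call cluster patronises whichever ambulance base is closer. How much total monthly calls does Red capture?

The indifferent point is the midpoint (64+85)/2 = 74.5; call clusters left of it (closer to Red at 64) go to Red, those right go to Blue.
  R at 24 (w=50) → Red
  W at 27 (w=7) → Red
  X at 41 (w=30) → Red
  S at 51 (w=7) → Red
  U at 54 (w=70) → Red
  P at 57 (w=100) → Red
  V at 77 (w=70) → Blue
  T at 81 (w=90) → Blue
  Q at 97 (w=50) → Blue
Red captures 264; Blue captures 210.

264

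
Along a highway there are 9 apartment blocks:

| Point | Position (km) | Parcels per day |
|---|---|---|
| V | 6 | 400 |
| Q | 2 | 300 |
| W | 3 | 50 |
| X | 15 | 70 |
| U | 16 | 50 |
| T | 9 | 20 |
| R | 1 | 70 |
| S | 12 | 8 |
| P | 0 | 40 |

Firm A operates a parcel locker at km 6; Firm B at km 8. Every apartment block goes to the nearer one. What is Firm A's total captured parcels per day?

The indifferent point is the midpoint (6+8)/2 = 7; apartment blocks left of it (closer to Firm A at 6) go to Firm A, those right go to Firm B.
  P at 0 (w=40) → Firm A
  R at 1 (w=70) → Firm A
  Q at 2 (w=300) → Firm A
  W at 3 (w=50) → Firm A
  V at 6 (w=400) → Firm A
  T at 9 (w=20) → Firm B
  S at 12 (w=8) → Firm B
  X at 15 (w=70) → Firm B
  U at 16 (w=50) → Firm B
Firm A captures 860; Firm B captures 148.

860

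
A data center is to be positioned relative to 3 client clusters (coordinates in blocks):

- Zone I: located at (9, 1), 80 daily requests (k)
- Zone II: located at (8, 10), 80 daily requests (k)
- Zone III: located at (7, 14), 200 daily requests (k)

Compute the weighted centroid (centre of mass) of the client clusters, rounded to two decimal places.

(7.67, 10.22)

The minimiser of Σwᵢ‖p−pᵢ‖² is the weighted centroid p* = (Σwᵢpᵢ)/(Σwᵢ).
Σwᵢ = 360.
Σwᵢxᵢ = 80·9 + 80·8 + 200·7 = 2760.
Σwᵢyᵢ = 80·1 + 80·10 + 200·14 = 3680.
x* = 2760/360 = 7.67, y* = 3680/360 = 10.22.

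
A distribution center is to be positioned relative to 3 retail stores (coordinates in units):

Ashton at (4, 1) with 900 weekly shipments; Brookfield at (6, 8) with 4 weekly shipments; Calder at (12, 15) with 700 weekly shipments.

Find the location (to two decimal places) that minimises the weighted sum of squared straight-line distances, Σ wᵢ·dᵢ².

(7.50, 7.13)

The minimiser of Σwᵢ‖p−pᵢ‖² is the weighted centroid p* = (Σwᵢpᵢ)/(Σwᵢ).
Σwᵢ = 1604.
Σwᵢxᵢ = 900·4 + 4·6 + 700·12 = 12024.
Σwᵢyᵢ = 900·1 + 4·8 + 700·15 = 11432.
x* = 12024/1604 = 7.50, y* = 11432/1604 = 7.13.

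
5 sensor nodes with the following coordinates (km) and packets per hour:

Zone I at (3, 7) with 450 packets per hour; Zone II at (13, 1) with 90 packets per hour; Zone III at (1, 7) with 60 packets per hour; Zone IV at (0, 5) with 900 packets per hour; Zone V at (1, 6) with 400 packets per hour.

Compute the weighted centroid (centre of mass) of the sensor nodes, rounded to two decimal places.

The minimiser of Σwᵢ‖p−pᵢ‖² is the weighted centroid p* = (Σwᵢpᵢ)/(Σwᵢ).
Σwᵢ = 1900.
Σwᵢxᵢ = 450·3 + 90·13 + 60·1 + 900·0 + 400·1 = 2980.
Σwᵢyᵢ = 450·7 + 90·1 + 60·7 + 900·5 + 400·6 = 10560.
x* = 2980/1900 = 1.57, y* = 10560/1900 = 5.56.

(1.57, 5.56)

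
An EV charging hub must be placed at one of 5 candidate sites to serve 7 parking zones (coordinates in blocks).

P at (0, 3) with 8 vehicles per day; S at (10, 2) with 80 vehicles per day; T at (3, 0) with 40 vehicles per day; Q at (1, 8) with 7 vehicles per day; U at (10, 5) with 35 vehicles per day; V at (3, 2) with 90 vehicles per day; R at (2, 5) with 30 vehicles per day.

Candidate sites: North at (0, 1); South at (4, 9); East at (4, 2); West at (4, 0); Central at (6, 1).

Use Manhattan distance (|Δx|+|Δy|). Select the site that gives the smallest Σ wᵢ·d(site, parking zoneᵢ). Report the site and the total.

East, total 1258 blocks

Total weighted distance at each candidate:
  North (0, 1): total = 2142
  South (4, 9): total = 2798
  East (4, 2): total = 1258
  West (4, 0): total = 1678
  Central (6, 1): total = 1588
Minimum is at East with total 1258 blocks.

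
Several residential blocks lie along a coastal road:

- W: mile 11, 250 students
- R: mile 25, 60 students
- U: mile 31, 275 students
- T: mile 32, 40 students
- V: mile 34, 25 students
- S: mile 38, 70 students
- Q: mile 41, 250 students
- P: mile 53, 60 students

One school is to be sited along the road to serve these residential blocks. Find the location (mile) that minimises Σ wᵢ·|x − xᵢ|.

x = 31

For a sum of weighted absolute distances on a line, the optimum is the weighted median (not the mean). Total weight W = 1030; half-weight = 515.
Sort by position and accumulate weight:
  mile 11 (W, w=250) → cum 250
  mile 25 (R, w=60) → cum 310
  mile 31 (U, w=275) → cum 585  ≥ 515 → median here
  mile 32 (T, w=40) → cum 625
  mile 34 (V, w=25) → cum 650
  mile 38 (S, w=70) → cum 720
  mile 41 (Q, w=250) → cum 970
  mile 53 (P, w=60) → cum 1030
Optimal location: mile 31.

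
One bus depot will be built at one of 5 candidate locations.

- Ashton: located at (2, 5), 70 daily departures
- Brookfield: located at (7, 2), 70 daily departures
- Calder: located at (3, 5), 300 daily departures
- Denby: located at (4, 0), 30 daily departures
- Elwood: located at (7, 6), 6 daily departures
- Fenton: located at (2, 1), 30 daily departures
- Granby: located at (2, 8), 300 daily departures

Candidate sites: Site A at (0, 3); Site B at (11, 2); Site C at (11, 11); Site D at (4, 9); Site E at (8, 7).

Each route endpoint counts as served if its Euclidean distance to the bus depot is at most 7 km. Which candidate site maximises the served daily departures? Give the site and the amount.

Site E, covering 746

Coverage radius r = 7 km; a point is covered iff (Δx)²+(Δy)² ≤ 7² = 49.
  Site A (0, 3): covers {Ashton, Calder, Denby, Fenton, Granby} → 730
  Site B (11, 2): covers {Brookfield, Elwood} → 76
  Site C (11, 11): covers {Elwood} → 6
  Site D (4, 9): covers {Ashton, Calder, Elwood, Granby} → 676
  Site E (8, 7): covers {Ashton, Brookfield, Calder, Elwood, Granby} → 746
Maximum coverage at Site E: 746 daily departures.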